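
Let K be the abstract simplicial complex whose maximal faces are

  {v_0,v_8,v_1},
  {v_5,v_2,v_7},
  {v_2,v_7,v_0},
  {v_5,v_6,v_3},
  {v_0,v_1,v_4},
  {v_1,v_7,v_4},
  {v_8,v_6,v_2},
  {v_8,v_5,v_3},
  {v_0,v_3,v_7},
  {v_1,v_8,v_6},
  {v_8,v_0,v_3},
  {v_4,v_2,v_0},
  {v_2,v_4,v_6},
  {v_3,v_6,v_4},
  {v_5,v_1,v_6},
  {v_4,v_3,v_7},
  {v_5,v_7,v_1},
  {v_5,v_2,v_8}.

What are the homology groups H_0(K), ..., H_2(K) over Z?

H_0 ≅ Z,  H_1 ≅ Z ⊕ Z/2Z,  H_2 = 0.

Take the total order v_0 < v_1 < v_2 < v_3 < v_4 < v_5 < v_6 < v_7 < v_8 on the vertex set. Then K (dimension 2) consists of the simplices:

  0-simplices (9): [v_0], [v_1], [v_2], [v_3], [v_4], [v_5], [v_6], [v_7], [v_8]
  1-simplices (27): (27 of them)
  2-simplices (18): (18 of them)

so the chain groups are C_0 ≅ Z^9, C_1 ≅ Z^27, C_2 ≅ Z^18.

∂_1: C_1 → C_0 sends each edge [p,q] (with p < q) to q − p.
As a 9×27 matrix over Z this has rank 8, with invariant factors (1,1,1,1,1,1,1,1).

∂_2: C_2 → C_1 sends each 2-simplex [p,q,r] to [q,r] − [p,r] + [p,q]. For instance
  ∂[v_0,v_1,v_8] = [v_1,v_8] − [v_0,v_8] + [v_0,v_1],
  ∂[v_1,v_6,v_8] = [v_6,v_8] − [v_1,v_8] + [v_1,v_6].
The 27×18 boundary matrix has rank 18 and Smith normal form diag(1,1,1,1,1,1,1,1,1,1,1,1,1,1,1,1,1,2).

Now H_k = ker ∂_k / im ∂_{k+1}, so:

  H_0: rank C_0 − rank ∂_1 = 9 − 8 = 1, and the invariant factors of ∂_1 are all 1, so H_0 ≅ Z.
  H_1: rank ker ∂_1 − rank ∂_2 = (27 − 8) − 18 = 1, and ∂_2 has invariant factor 2 > 1, so H_1 ≅ Z ⊕ Z/2Z.
  H_2: rank ker ∂_2 − rank ∂_3 = (18 − 18) − 0 = 0, and there is no ∂_3, so H_2 ≅ 0.

(K is a triangulation of the Klein bottle.)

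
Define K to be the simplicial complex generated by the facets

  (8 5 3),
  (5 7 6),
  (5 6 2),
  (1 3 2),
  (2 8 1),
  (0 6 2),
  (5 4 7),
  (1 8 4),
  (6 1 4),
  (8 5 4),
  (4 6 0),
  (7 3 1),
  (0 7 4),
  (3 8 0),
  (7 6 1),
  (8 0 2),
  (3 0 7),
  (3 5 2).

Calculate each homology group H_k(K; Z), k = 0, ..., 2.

H_0 ≅ Z,  H_1 ≅ Z ⊕ Z/2,  H_2 = 0.

Order the vertices as 0 < 1 < 2 < 3 < 4 < 5 < 6 < 7 < 8. Listing each simplex with vertices in this order, K has dimension 2 with simplices:

  0-simplices (9): [0], [1], [2], [3], [4], [5], [6], [7], [8]
  1-simplices (27): (27 of them)
  2-simplices (18): [0,2,6], [0,2,8], [0,3,7], [0,3,8], [0,4,6], [0,4,7], [1,2,3], [1,2,8], [1,3,7], [1,4,6], [1,4,8], [1,6,7], [2,3,5], [2,5,6], [3,5,8], [4,5,7], [4,5,8], [5,6,7]

giving chain groups C_0 ≅ Z^9, C_1 ≅ Z^27, C_2 ≅ Z^18.

∂_1: C_1 → C_0 sends each edge [p,q] (with p < q) to q − p. For instance
  ∂[4,6] = [6] − [4].
The resulting 9×27 matrix has rank 8, and its Smith normal form has invariant factors (1,1,1,1,1,1,1,1).

Boundary ∂_2: C_2 → C_1 maps a triangle to the signed sum of its edges. For instance
  ∂[2,3,5] = [3,5] − [2,5] + [2,3],
  ∂[1,4,8] = [4,8] − [1,8] + [1,4].
The 27×18 boundary matrix has rank 18 and Smith normal form diag(1,1,1,1,1,1,1,1,1,1,1,1,1,1,1,1,1,2).

Reading off H_k = ker ∂_k / im ∂_{k+1}:

  H_0: rank C_0 − rank ∂_1 = 9 − 8 = 1, and the invariant factors of ∂_1 are all 1, so H_0 ≅ Z.
  H_1: rank ker ∂_1 − rank ∂_2 = (27 − 8) − 18 = 1, and ∂_2 has invariant factor 2 > 1, so H_1 ≅ Z ⊕ Z/2.
  H_2: rank ker ∂_2 − rank ∂_3 = (18 − 18) − 0 = 0, and there is no ∂_3, so H_2 ≅ 0.

As a check, the Euler characteristic is 9 − 27 + 18 = 0, which agrees with 1 − 1 + 0 = 0.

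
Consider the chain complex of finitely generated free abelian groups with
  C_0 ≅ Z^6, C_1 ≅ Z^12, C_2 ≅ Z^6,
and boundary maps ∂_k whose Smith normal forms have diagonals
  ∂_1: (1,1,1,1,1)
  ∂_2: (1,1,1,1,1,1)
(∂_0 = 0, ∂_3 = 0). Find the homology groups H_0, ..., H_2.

H_0: b_0 = 6 − 0 − 5 = 1; torsion from ∂_1 factors > 1: none. So H_0 ≅ Z.
H_1: b_1 = 12 − 5 − 6 = 1; torsion from ∂_2 factors > 1: none. So H_1 ≅ Z.
H_2: b_2 = 6 − 6 − 0 = 0; torsion from ∂_3 factors > 1: none. So H_2 ≅ 0.

H_0 ≅ Z,  H_1 ≅ Z,  H_2 = 0.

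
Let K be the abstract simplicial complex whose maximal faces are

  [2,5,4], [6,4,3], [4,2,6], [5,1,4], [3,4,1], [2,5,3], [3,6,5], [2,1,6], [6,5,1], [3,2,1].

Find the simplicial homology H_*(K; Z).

Take the total order 1 < 2 < 3 < 4 < 5 < 6 on the vertex set. Then K (dimension 2) consists of the simplices:

  0-simplices (6): [1], [2], [3], [4], [5], [6]
  1-simplices (15): [1,2], [1,3], [1,4], [1,5], [1,6], [2,3], [2,4], [2,5], [2,6], [3,4], [3,5], [3,6], [4,5], [4,6], [5,6]
  2-simplices (10): [1,2,3], [1,2,6], [1,3,4], [1,4,5], [1,5,6], [2,3,5], [2,4,5], [2,4,6], [3,4,6], [3,5,6]

giving chain groups C_0 ≅ Z^6, C_1 ≅ Z^15, C_2 ≅ Z^10.

The boundary map ∂_1: C_1 → C_0 is given by ∂[p,q] = [q] − [p].
As a 6×15 matrix over Z this has rank 5, with invariant factors (1,1,1,1,1).

∂_2: C_2 → C_1 maps a triangle to the signed sum of its edges. For instance
  ∂[2,3,5] = [3,5] − [2,5] + [2,3],
  ∂[3,5,6] = [5,6] − [3,6] + [3,5].
As a 15×10 matrix over Z this has rank 10, with invariant factors (1,1,1,1,1,1,1,1,1,2).

Computing H_k = (kernel of ∂_k) / (image of ∂_{k+1}):

  H_0: rank C_0 − rank ∂_1 = 6 − 5 = 1, and the invariant factors of ∂_1 are all 1, so H_0 = Z.
  H_1: rank ker ∂_1 − rank ∂_2 = (15 − 5) − 10 = 0, and ∂_2 has invariant factor 2 > 1, so H_1 = Z/2.
  H_2: rank ker ∂_2 − rank ∂_3 = (10 − 10) − 0 = 0, and there is no ∂_3, so H_2 = 0.

(K is a triangulation of the real projective plane RP^2.)

H_0 ≅ Z,  H_1 ≅ Z/2,  H_2 = 0.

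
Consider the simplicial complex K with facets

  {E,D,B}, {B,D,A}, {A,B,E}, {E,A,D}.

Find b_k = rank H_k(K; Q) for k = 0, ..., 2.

b_0 = 1, b_1 = 0, b_2 = 1.

Fix the vertex order A < B < D < E and write every simplex with vertices in increasing order. Then dim K = 2 and the simplices of K are:

  0-simplices (4): A, B, D, E
  1-simplices (6): AB, AD, AE, BD, BE, DE
  2-simplices (4): ABD, ABE, ADE, BDE

Hence C_0 ≅ Z^4, C_1 ≅ Z^6, C_2 ≅ Z^4.

Boundary ∂_1: C_1 → C_0 sends each edge [p,q] (with p < q) to q − p. For instance
  ∂BE = E − B.
The resulting 4×6 matrix has rank 3, and its Smith normal form has invariant factors (1,1,1).

The boundary map ∂_2: C_2 → C_1 maps a triangle to the signed sum of its edges. For instance
  ∂ABD = BD − AD + AB,
  ∂BDE = DE − BE + BD.
The resulting 6×4 matrix has rank 3, and its Smith normal form has invariant factors (1,1,1).

Now H_k = ker ∂_k / im ∂_{k+1}, so:

  H_0: rank C_0 − rank ∂_1 = 4 − 3 = 1, and the invariant factors of ∂_1 are all 1, so H_0 = Z.
  H_1: rank ker ∂_1 − rank ∂_2 = (6 − 3) − 3 = 0, and the invariant factors of ∂_2 are all 1, so H_1 = 0.
  H_2: rank ker ∂_2 − rank ∂_3 = (4 − 3) − 0 = 1, and there is no ∂_3, so H_2 = Z.

As a check, the Euler characteristic is 4 − 6 + 4 = 2, which agrees with 1 − 0 + 1 = 2.

Hence the Betti numbers are b_0 = 1, b_1 = 0, b_2 = 1.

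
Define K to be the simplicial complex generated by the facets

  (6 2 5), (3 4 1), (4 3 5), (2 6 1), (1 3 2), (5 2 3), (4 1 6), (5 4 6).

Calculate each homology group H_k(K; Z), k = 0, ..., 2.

H_0 = Z,  H_1 = 0,  H_2 = Z.

Fix the vertex order 1 < 2 < 3 < 4 < 5 < 6 and write every simplex with vertices in increasing order. Then dim K = 2 and the simplices of K are:

  0-simplices (6): [1], [2], [3], [4], [5], [6]
  1-simplices (12): [1,2], [1,3], [1,4], [1,6], [2,3], [2,5], [2,6], [3,4], [3,5], [4,5], [4,6], [5,6]
  2-simplices (8): [1,2,3], [1,2,6], [1,3,4], [1,4,6], [2,3,5], [2,5,6], [3,4,5], [4,5,6]

giving chain groups C_0 ≅ Z^6, C_1 ≅ Z^12, C_2 ≅ Z^8.

The boundary map ∂_1: C_1 → C_0 maps an edge to its endpoints' difference, ∂[p,q] = q − p. For instance
  ∂[4,6] = [6] − [4].
This gives a 6×12 integer matrix of rank 5; reducing to Smith normal form yields diagonal entries (1,1,1,1,1).

The boundary map ∂_2: C_2 → C_1 acts by ∂[p,q,r] = [q,r] − [p,r] + [p,q]. For instance
  ∂[1,2,3] = [2,3] − [1,3] + [1,2],
  ∂[3,4,5] = [4,5] − [3,5] + [3,4].
The 12×8 boundary matrix has rank 7 and Smith normal form diag(1,1,1,1,1,1,1).

From H_k ≅ ker(∂_k) / im(∂_{k+1}) we obtain:

  H_0: rank C_0 − rank ∂_1 = 6 − 5 = 1, and the invariant factors of ∂_1 are all 1, so H_0 = Z.
  H_1: rank ker ∂_1 − rank ∂_2 = (12 − 5) − 7 = 0, and the invariant factors of ∂_2 are all 1, so H_1 = 0.
  H_2: rank ker ∂_2 − rank ∂_3 = (8 − 7) − 0 = 1, and there is no ∂_3, so H_2 = Z.

(K is a triangulation of the 2-sphere S^2.)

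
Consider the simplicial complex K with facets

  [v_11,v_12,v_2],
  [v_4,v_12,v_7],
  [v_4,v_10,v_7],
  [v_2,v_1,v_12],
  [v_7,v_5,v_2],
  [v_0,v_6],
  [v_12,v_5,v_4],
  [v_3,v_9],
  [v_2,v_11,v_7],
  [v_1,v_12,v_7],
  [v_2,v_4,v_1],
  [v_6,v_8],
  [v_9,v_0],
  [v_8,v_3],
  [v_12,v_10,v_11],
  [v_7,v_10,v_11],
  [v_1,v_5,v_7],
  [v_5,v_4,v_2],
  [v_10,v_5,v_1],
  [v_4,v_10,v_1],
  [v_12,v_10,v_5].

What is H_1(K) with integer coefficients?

We work with the vertex ordering v_0 < v_1 < v_2 < v_3 < v_4 < v_5 < v_6 < v_7 < v_8 < v_9 < v_10 < v_11 < v_12. The simplices of K, each written with vertices in increasing order, are:

  0-simplices (13): [v_0], [v_1], [v_2], [v_3], [v_4], [v_5], [v_6], [v_7], [v_8], [v_9], [v_10], [v_11], [v_12]
  1-simplices (29): (29 of them)
  2-simplices (16): (16 of them)

so the chain groups are C_0 ≅ Z^13, C_1 ≅ Z^29, C_2 ≅ Z^16.

∂_1: C_1 → C_0 sends each edge [p,q] (with p < q) to q − p. For instance
  ∂[v_5,v_7] = [v_7] − [v_5].
As a 13×29 matrix over Z this has rank 11, with invariant factors (1,1,1,1,1,1,1,1,1,1,1).

Boundary ∂_2: C_2 → C_1 sends each 2-simplex [p,q,r] to [q,r] − [p,r] + [p,q]. For instance
  ∂[v_1,v_7,v_12] = [v_7,v_12] − [v_1,v_12] + [v_1,v_7],
  ∂[v_7,v_10,v_11] = [v_10,v_11] − [v_7,v_11] + [v_7,v_10].
The resulting 29×16 matrix has rank 15, and its Smith normal form has invariant factors (1,1,1,1,1,1,1,1,1,1,1,1,1,1,1).

Now H_k = ker ∂_k / im ∂_{k+1}, so:

  H_1: rank ker ∂_1 − rank ∂_2 = (29 − 11) − 15 = 3, and the invariant factors of ∂_2 are all 1, so H_1 ≅ Z^3.

H_1 = Z^3.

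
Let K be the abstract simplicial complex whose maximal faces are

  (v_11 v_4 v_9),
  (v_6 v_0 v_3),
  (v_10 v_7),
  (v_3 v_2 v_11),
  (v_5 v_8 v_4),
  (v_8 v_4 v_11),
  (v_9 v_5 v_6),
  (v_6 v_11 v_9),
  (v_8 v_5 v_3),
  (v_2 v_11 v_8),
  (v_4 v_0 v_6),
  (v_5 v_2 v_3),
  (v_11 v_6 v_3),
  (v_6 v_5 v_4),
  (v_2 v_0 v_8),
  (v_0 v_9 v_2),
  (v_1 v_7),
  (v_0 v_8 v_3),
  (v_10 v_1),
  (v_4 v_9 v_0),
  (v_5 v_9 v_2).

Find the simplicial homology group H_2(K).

H_2 ≅ 0.

Fix the vertex order v_0 < v_1 < v_2 < v_3 < v_4 < v_5 < v_6 < v_7 < v_8 < v_9 < v_10 < v_11 and write every simplex with vertices in increasing order. Then dim K = 2 and the simplices of K are:

  0-simplices (12): [v_0], [v_1], [v_2], [v_3], [v_4], [v_5], [v_6], [v_7], [v_8], [v_9], [v_10], [v_11]
  1-simplices (30): (30 of them)
  2-simplices (18): (18 of them)

so the chain groups are C_0 ≅ Z^12, C_1 ≅ Z^30, C_2 ≅ Z^18.

The boundary map ∂_1: C_1 → C_0 is given by ∂[p,q] = [q] − [p].
The 12×30 boundary matrix has rank 10 and Smith normal form diag(1,1,1,1,1,1,1,1,1,1).

The boundary map ∂_2: C_2 → C_1 maps a triangle to the signed sum of its edges. For instance
  ∂[v_0,v_2,v_8] = [v_2,v_8] − [v_0,v_8] + [v_0,v_2],
  ∂[v_2,v_3,v_5] = [v_3,v_5] − [v_2,v_5] + [v_2,v_3].
The resulting 30×18 matrix has rank 18, and its Smith normal form has invariant factors (1,1,1,1,1,1,1,1,1,1,1,1,1,1,1,1,1,2).

Computing H_k = (kernel of ∂_k) / (image of ∂_{k+1}):

  H_2: rank ker ∂_2 − rank ∂_3 = (18 − 18) − 0 = 0, and there is no ∂_3, so H_2 ≅ 0.

(K is a triangulation of the disjoint union of the circle S^1 and the Klein bottle.)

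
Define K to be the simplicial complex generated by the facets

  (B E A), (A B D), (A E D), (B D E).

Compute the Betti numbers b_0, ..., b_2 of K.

b_0 = 1, b_1 = 0, b_2 = 1.

Take the total order A < B < D < E on the vertex set. Then K (dimension 2) consists of the simplices:

  0-simplices (4): A, B, D, E
  1-simplices (6): AB, AD, AE, BD, BE, DE
  2-simplices (4): ABD, ABE, ADE, BDE

giving chain groups C_0 ≅ Z^4, C_1 ≅ Z^6, C_2 ≅ Z^4.

Boundary ∂_1: C_1 → C_0 sends each edge [p,q] (with p < q) to q − p.
The 4×6 boundary matrix has rank 3 and Smith normal form diag(1,1,1).

∂_2: C_2 → C_1 sends each 2-simplex [p,q,r] to [q,r] − [p,r] + [p,q]. For instance
  ∂ABD = BD − AD + AB,
  ∂ABE = BE − AE + AB.
This gives a 6×4 integer matrix of rank 3; reducing to Smith normal form yields diagonal entries (1,1,1).

Computing H_k = (kernel of ∂_k) / (image of ∂_{k+1}):

  H_0: rank C_0 − rank ∂_1 = 4 − 3 = 1, and the invariant factors of ∂_1 are all 1, so H_0 = Z.
  H_1: rank ker ∂_1 − rank ∂_2 = (6 − 3) − 3 = 0, and the invariant factors of ∂_2 are all 1, so H_1 = 0.
  H_2: rank ker ∂_2 − rank ∂_3 = (4 − 3) − 0 = 1, and there is no ∂_3, so H_2 = Z.

Hence the Betti numbers are b_0 = 1, b_1 = 0, b_2 = 1.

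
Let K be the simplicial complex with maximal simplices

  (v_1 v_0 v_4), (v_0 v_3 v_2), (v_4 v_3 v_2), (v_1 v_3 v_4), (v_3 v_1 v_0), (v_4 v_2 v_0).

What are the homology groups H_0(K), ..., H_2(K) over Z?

H_0 ≅ Z,  H_1 = 0,  H_2 ≅ Z.

We work with the vertex ordering v_0 < v_1 < v_2 < v_3 < v_4. The simplices of K, each written with vertices in increasing order, are:

  0-simplices (5): [v_0], [v_1], [v_2], [v_3], [v_4]
  1-simplices (9): [v_0,v_1], [v_0,v_2], [v_0,v_3], [v_0,v_4], [v_1,v_3], [v_1,v_4], [v_2,v_3], [v_2,v_4], [v_3,v_4]
  2-simplices (6): [v_0,v_1,v_3], [v_0,v_1,v_4], [v_0,v_2,v_3], [v_0,v_2,v_4], [v_1,v_3,v_4], [v_2,v_3,v_4]

giving chain groups C_0 ≅ Z^5, C_1 ≅ Z^9, C_2 ≅ Z^6.

Boundary ∂_1: C_1 → C_0 sends each edge [p,q] (with p < q) to q − p. For instance
  ∂[v_0,v_4] = [v_4] − [v_0].
This gives a 5×9 integer matrix of rank 4; reducing to Smith normal form yields diagonal entries (1,1,1,1).

The boundary map ∂_2: C_2 → C_1 sends each 2-simplex [p,q,r] to [q,r] − [p,r] + [p,q]. For instance
  ∂[v_1,v_3,v_4] = [v_3,v_4] − [v_1,v_4] + [v_1,v_3],
  ∂[v_0,v_2,v_4] = [v_2,v_4] − [v_0,v_4] + [v_0,v_2].
The 9×6 boundary matrix has rank 5 and Smith normal form diag(1,1,1,1,1).

Reading off H_k = ker ∂_k / im ∂_{k+1}:

  H_0: rank C_0 − rank ∂_1 = 5 − 4 = 1, and the invariant factors of ∂_1 are all 1, so H_0 ≅ Z.
  H_1: rank ker ∂_1 − rank ∂_2 = (9 − 4) − 5 = 0, and the invariant factors of ∂_2 are all 1, so H_1 ≅ 0.
  H_2: rank ker ∂_2 − rank ∂_3 = (6 − 5) − 0 = 1, and there is no ∂_3, so H_2 ≅ Z.

As a check, the Euler characteristic is 5 − 9 + 6 = 2, which agrees with 1 − 0 + 1 = 2.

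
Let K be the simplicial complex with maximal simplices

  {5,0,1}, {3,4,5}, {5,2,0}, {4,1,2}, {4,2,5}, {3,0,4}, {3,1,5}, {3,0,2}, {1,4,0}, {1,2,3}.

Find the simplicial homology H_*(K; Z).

H_0 = Z,  H_1 = Z/2,  H_2 = 0.

We work with the vertex ordering 0 < 1 < 2 < 3 < 4 < 5. The simplices of K, each written with vertices in increasing order, are:

  0-simplices (6): [0], [1], [2], [3], [4], [5]
  1-simplices (15): [0,1], [0,2], [0,3], [0,4], [0,5], [1,2], [1,3], [1,4], [1,5], [2,3], [2,4], [2,5], [3,4], [3,5], [4,5]
  2-simplices (10): [0,1,4], [0,1,5], [0,2,3], [0,2,5], [0,3,4], [1,2,3], [1,2,4], [1,3,5], [2,4,5], [3,4,5]

giving chain groups C_0 ≅ Z^6, C_1 ≅ Z^15, C_2 ≅ Z^10.

∂_1: C_1 → C_0 maps an edge to its endpoints' difference, ∂[p,q] = q − p.
The resulting 6×15 matrix has rank 5, and its Smith normal form has invariant factors (1,1,1,1,1).

Boundary ∂_2: C_2 → C_1 sends each 2-simplex [p,q,r] to [q,r] − [p,r] + [p,q]. For instance
  ∂[3,4,5] = [4,5] − [3,5] + [3,4],
  ∂[0,3,4] = [3,4] − [0,4] + [0,3].
This gives a 15×10 integer matrix of rank 10; reducing to Smith normal form yields diagonal entries (1,1,1,1,1,1,1,1,1,2).

From H_k ≅ ker(∂_k) / im(∂_{k+1}) we obtain:

  H_0: rank C_0 − rank ∂_1 = 6 − 5 = 1, and the invariant factors of ∂_1 are all 1, so H_0 ≅ Z.
  H_1: rank ker ∂_1 − rank ∂_2 = (15 − 5) − 10 = 0, and ∂_2 has invariant factor 2 > 1, so H_1 ≅ Z/2.
  H_2: rank ker ∂_2 − rank ∂_3 = (10 − 10) − 0 = 0, and there is no ∂_3, so H_2 ≅ 0.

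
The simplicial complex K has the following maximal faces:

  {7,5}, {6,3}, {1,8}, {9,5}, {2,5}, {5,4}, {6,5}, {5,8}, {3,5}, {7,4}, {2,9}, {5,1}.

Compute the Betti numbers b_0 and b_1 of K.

We work with the vertex ordering 1 < 2 < 3 < 4 < 5 < 6 < 7 < 8 < 9. The simplices of K, each written with vertices in increasing order, are:

  0-simplices (9): [1], [2], [3], [4], [5], [6], [7], [8], [9]
  1-simplices (12): [1,5], [1,8], [2,5], [2,9], [3,5], [3,6], [4,5], [4,7], [5,6], [5,7], [5,8], [5,9]

giving chain groups C_0 ≅ Z^9, C_1 ≅ Z^12.

The boundary map ∂_1: C_1 → C_0 maps an edge to its endpoints' difference, ∂[p,q] = q − p.
The 9×12 boundary matrix has rank 8 and Smith normal form diag(1,1,1,1,1,1,1,1).

Reading off H_k = ker ∂_k / im ∂_{k+1}:

  H_0: rank C_0 − rank ∂_1 = 9 − 8 = 1, and the invariant factors of ∂_1 are all 1, so H_0 ≅ Z.
  H_1: rank ker ∂_1 − rank ∂_2 = (12 − 8) − 0 = 4, and there is no ∂_2, so H_1 ≅ Z^4.

As a check, the Euler characteristic is 9 − 12 = -3, which agrees with 1 − 4 = -3.
(K is a triangulation of a wedge of 4 circles.)

Hence the Betti numbers are b_0 = 1, b_1 = 4.

b_0 = 1, b_1 = 4.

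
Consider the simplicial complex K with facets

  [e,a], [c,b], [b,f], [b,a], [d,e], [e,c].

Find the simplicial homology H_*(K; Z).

H_0 ≅ Z,  H_1 ≅ Z.

We work with the vertex ordering a < b < c < d < e < f. The simplices of K, each written with vertices in increasing order, are:

  0-simplices (6): a, b, c, d, e, f
  1-simplices (6): ab, ae, bc, bf, ce, de

so the chain groups are C_0 ≅ Z^6, C_1 ≅ Z^6.

Boundary ∂_1: C_1 → C_0 sends each edge [p,q] (with p < q) to q − p. For instance
  ∂bf = f − b.
The 6×6 boundary matrix has rank 5 and Smith normal form diag(1,1,1,1,1).

Reading off H_k = ker ∂_k / im ∂_{k+1}:

  H_0: rank C_0 − rank ∂_1 = 6 − 5 = 1, and the invariant factors of ∂_1 are all 1, so H_0 ≅ Z.
  H_1: rank ker ∂_1 − rank ∂_2 = (6 − 5) − 0 = 1, and there is no ∂_2, so H_1 ≅ Z.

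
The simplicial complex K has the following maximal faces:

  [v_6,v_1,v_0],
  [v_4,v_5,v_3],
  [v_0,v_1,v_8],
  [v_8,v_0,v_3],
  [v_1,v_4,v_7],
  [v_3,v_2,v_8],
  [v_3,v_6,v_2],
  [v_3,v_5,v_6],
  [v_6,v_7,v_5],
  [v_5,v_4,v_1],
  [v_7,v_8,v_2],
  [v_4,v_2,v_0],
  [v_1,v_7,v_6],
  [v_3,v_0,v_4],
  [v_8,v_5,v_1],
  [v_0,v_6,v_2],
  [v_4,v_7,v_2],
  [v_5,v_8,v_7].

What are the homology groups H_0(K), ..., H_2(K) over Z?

We work with the vertex ordering v_0 < v_1 < v_2 < v_3 < v_4 < v_5 < v_6 < v_7 < v_8. The simplices of K, each written with vertices in increasing order, are:

  0-simplices (9): [v_0], [v_1], [v_2], [v_3], [v_4], [v_5], [v_6], [v_7], [v_8]
  1-simplices (27): (27 of them)
  2-simplices (18): (18 of them)

Hence C_0 ≅ Z^9, C_1 ≅ Z^27, C_2 ≅ Z^18.

∂_1: C_1 → C_0 maps an edge to its endpoints' difference, ∂[p,q] = q − p. For instance
  ∂[v_3,v_4] = [v_4] − [v_3].
The resulting 9×27 matrix has rank 8, and its Smith normal form has invariant factors (1,1,1,1,1,1,1,1).

Boundary ∂_2: C_2 → C_1 sends each 2-simplex [p,q,r] to [q,r] − [p,r] + [p,q]. For instance
  ∂[v_2,v_3,v_8] = [v_3,v_8] − [v_2,v_8] + [v_2,v_3],
  ∂[v_5,v_6,v_7] = [v_6,v_7] − [v_5,v_7] + [v_5,v_6].
As a 27×18 matrix over Z this has rank 18, with invariant factors (1,1,1,1,1,1,1,1,1,1,1,1,1,1,1,1,1,2).

From H_k ≅ ker(∂_k) / im(∂_{k+1}) we obtain:

  H_0: rank C_0 − rank ∂_1 = 9 − 8 = 1, and the invariant factors of ∂_1 are all 1, so H_0 = Z.
  H_1: rank ker ∂_1 − rank ∂_2 = (27 − 8) − 18 = 1, and ∂_2 has invariant factor 2 > 1, so H_1 = Z ⊕ Z/2Z.
  H_2: rank ker ∂_2 − rank ∂_3 = (18 − 18) − 0 = 0, and there is no ∂_3, so H_2 = 0.

H_0 = Z,  H_1 = Z ⊕ Z/2Z,  H_2 = 0.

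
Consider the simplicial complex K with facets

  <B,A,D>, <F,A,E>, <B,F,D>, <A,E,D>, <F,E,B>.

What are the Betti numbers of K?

b_0 = 1, b_1 = 1, b_2 = 0.

Fix the vertex order A < B < D < E < F and write every simplex with vertices in increasing order. Then dim K = 2 and the simplices of K are:

  0-simplices (5): A, B, D, E, F
  1-simplices (10): AB, AD, AE, AF, BD, BE, BF, DE, DF, EF
  2-simplices (5): ABD, ADE, AEF, BDF, BEF

so the chain groups are C_0 ≅ Z^5, C_1 ≅ Z^10, C_2 ≅ Z^5.

The boundary map ∂_1: C_1 → C_0 maps an edge to its endpoints' difference, ∂[p,q] = q − p. For instance
  ∂BF = F − B.
As a 5×10 matrix over Z this has rank 4, with invariant factors (1,1,1,1).

∂_2: C_2 → C_1 acts by ∂[p,q,r] = [q,r] − [p,r] + [p,q]. For instance
  ∂ABD = BD − AD + AB,
  ∂BDF = DF − BF + BD.
The 10×5 boundary matrix has rank 5 and Smith normal form diag(1,1,1,1,1).

Now H_k = ker ∂_k / im ∂_{k+1}, so:

  H_0: rank C_0 − rank ∂_1 = 5 − 4 = 1, and the invariant factors of ∂_1 are all 1, so H_0 ≅ Z.
  H_1: rank ker ∂_1 − rank ∂_2 = (10 − 4) − 5 = 1, and the invariant factors of ∂_2 are all 1, so H_1 ≅ Z.
  H_2: rank ker ∂_2 − rank ∂_3 = (5 − 5) − 0 = 0, and there is no ∂_3, so H_2 ≅ 0.

(K is a triangulation of the Möbius band.)

Hence the Betti numbers are b_0 = 1, b_1 = 1, b_2 = 0.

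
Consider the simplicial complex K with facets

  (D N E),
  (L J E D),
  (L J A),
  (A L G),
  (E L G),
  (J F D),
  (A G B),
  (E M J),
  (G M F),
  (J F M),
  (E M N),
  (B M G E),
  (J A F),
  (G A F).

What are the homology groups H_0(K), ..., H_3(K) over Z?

H_0 = Z,  H_1 = 0,  H_2 = Z,  H_3 = 0.

Order the vertices as A < B < D < E < F < G < J < L < M < N. Listing each simplex with vertices in this order, K has dimension 3 with simplices:

  0-simplices (10): A, B, D, E, F, G, J, L, M, N
  1-simplices (26): AB, AF, AG, AJ, AL, BE, BG, BM, DE, DF, DJ, DL, DN, EG, EJ, EL, EM, EN, FG, FJ, FM, GL, GM, JL, JM, MN
  2-simplices (20): ABG, AFG, AFJ, AGL, AJL, BEG, BEM, BGM, DEJ, DEL, DEN, DFJ, DJL, EGL, EGM, EJL, EJM, EMN, FGM, FJM
  3-simplices (2): BEGM, DEJL

giving chain groups C_0 ≅ Z^10, C_1 ≅ Z^26, C_2 ≅ Z^20, C_3 ≅ Z^2.

Boundary ∂_1: C_1 → C_0 maps an edge to its endpoints' difference, ∂[p,q] = q − p.
The resulting 10×26 matrix has rank 9, and its Smith normal form has invariant factors (1,1,1,1,1,1,1,1,1).

Boundary ∂_2: C_2 → C_1 acts by ∂[p,q,r] = [q,r] − [p,r] + [p,q]. For instance
  ∂EGM = GM − EM + EG,
  ∂FJM = JM − FM + FJ.
As a 26×20 matrix over Z this has rank 17, with invariant factors (1,1,1,1,1,1,1,1,1,1,1,1,1,1,1,1,1).

The boundary map ∂_3: C_3 → C_2 sends each 3-simplex σ to the alternating sum Σ_i (−1)^i (σ with its i-th vertex removed). For instance
  ∂BEGM = EGM − BGM + BEM − BEG,
  ∂DEJL = EJL − DJL + DEL − DEJ.
As a 20×2 matrix over Z this has rank 2, with invariant factors (1,1).

Reading off H_k = ker ∂_k / im ∂_{k+1}:

  H_0: rank C_0 − rank ∂_1 = 10 − 9 = 1, and the invariant factors of ∂_1 are all 1, so H_0 = Z.
  H_1: rank ker ∂_1 − rank ∂_2 = (26 − 9) − 17 = 0, and the invariant factors of ∂_2 are all 1, so H_1 = 0.
  H_2: rank ker ∂_2 − rank ∂_3 = (20 − 17) − 2 = 1, and the invariant factors of ∂_3 are all 1, so H_2 = Z.
  H_3: rank ker ∂_3 − rank ∂_4 = (2 − 2) − 0 = 0, and there is no ∂_4, so H_3 = 0.

As a check, the Euler characteristic is 10 − 26 + 20 − 2 = 2, which agrees with 1 − 0 + 1 − 0 = 2.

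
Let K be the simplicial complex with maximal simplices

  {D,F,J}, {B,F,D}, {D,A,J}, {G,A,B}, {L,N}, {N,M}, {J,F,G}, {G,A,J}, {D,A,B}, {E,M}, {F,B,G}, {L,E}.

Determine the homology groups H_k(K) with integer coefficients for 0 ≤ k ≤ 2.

H_0 = Z^2,  H_1 = Z,  H_2 = Z.

Order the vertices as A < B < D < E < F < G < J < L < M < N. Listing each simplex with vertices in this order, K has dimension 2 with simplices:

  0-simplices (10): A, B, D, E, F, G, J, L, M, N
  1-simplices (16): AB, AD, AG, AJ, BD, BF, BG, DF, DJ, EL, EM, FG, FJ, GJ, LN, MN
  2-simplices (8): ABD, ABG, ADJ, AGJ, BDF, BFG, DFJ, FGJ

so the chain groups are C_0 ≅ Z^10, C_1 ≅ Z^16, C_2 ≅ Z^8.

Boundary ∂_1: C_1 → C_0 is given by ∂[p,q] = [q] − [p]. For instance
  ∂DF = F − D.
As a 10×16 matrix over Z this has rank 8, with invariant factors (1,1,1,1,1,1,1,1).

∂_2: C_2 → C_1 acts by ∂[p,q,r] = [q,r] − [p,r] + [p,q]. For instance
  ∂ABD = BD − AD + AB,
  ∂FGJ = GJ − FJ + FG.
The 16×8 boundary matrix has rank 7 and Smith normal form diag(1,1,1,1,1,1,1).

Computing H_k = (kernel of ∂_k) / (image of ∂_{k+1}):

  H_0: rank C_0 − rank ∂_1 = 10 − 8 = 2, and the invariant factors of ∂_1 are all 1, so H_0 = Z^2.
  H_1: rank ker ∂_1 − rank ∂_2 = (16 − 8) − 7 = 1, and the invariant factors of ∂_2 are all 1, so H_1 = Z.
  H_2: rank ker ∂_2 − rank ∂_3 = (8 − 7) − 0 = 1, and there is no ∂_3, so H_2 = Z.

As a check, the Euler characteristic is 10 − 16 + 8 = 2, which agrees with 2 − 1 + 1 = 2.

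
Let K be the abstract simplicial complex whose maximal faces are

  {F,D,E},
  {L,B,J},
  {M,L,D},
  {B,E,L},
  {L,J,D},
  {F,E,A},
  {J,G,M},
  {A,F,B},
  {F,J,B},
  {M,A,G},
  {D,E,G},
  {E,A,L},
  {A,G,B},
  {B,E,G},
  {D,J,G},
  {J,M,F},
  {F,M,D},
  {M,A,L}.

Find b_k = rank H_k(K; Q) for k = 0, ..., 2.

Take the total order A < B < D < E < F < G < J < L < M on the vertex set. Then K (dimension 2) consists of the simplices:

  0-simplices (9): A, B, D, E, F, G, J, L, M
  1-simplices (27): AB, AE, AF, AG, AL, AM, BE, BF, BG, BJ, BL, DE, DF, DG, DJ, DL, DM, EF, EG, EL, FJ, FM, GJ, GM, JL, JM, LM
  2-simplices (18): ABF, ABG, AEF, AEL, AGM, ALM, BEG, BEL, BFJ, BJL, DEF, DEG, DFM, DGJ, DJL, DLM, FJM, GJM

Hence C_0 ≅ Z^9, C_1 ≅ Z^27, C_2 ≅ Z^18.

The boundary map ∂_1: C_1 → C_0 maps an edge to its endpoints' difference, ∂[p,q] = q − p. For instance
  ∂GJ = J − G.
The resulting 9×27 matrix has rank 8, and its Smith normal form has invariant factors (1,1,1,1,1,1,1,1).

∂_2: C_2 → C_1 acts by ∂[p,q,r] = [q,r] − [p,r] + [p,q]. For instance
  ∂BFJ = FJ − BJ + BF,
  ∂DJL = JL − DL + DJ.
The 27×18 boundary matrix has rank 18 and Smith normal form diag(1,1,1,1,1,1,1,1,1,1,1,1,1,1,1,1,1,2).

Reading off H_k = ker ∂_k / im ∂_{k+1}:

  H_0: rank C_0 − rank ∂_1 = 9 − 8 = 1, and the invariant factors of ∂_1 are all 1, so H_0 = Z.
  H_1: rank ker ∂_1 − rank ∂_2 = (27 − 8) − 18 = 1, and ∂_2 has invariant factor 2 > 1, so H_1 = Z × Z/2.
  H_2: rank ker ∂_2 − rank ∂_3 = (18 − 18) − 0 = 0, and there is no ∂_3, so H_2 = 0.

As a check, the Euler characteristic is 9 − 27 + 18 = 0, which agrees with 1 − 1 + 0 = 0.

Hence the Betti numbers are b_0 = 1, b_1 = 1, b_2 = 0.

b_0 = 1, b_1 = 1, b_2 = 0.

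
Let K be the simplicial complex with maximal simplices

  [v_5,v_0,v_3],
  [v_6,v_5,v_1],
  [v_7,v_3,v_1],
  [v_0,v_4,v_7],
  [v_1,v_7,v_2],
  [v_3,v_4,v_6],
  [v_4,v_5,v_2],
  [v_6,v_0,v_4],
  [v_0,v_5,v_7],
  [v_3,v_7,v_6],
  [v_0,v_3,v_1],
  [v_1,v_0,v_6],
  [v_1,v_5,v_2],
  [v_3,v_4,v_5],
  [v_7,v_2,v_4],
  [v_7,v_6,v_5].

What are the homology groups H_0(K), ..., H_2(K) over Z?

H_0 = Z,  H_1 = Z^2,  H_2 = Z.

We work with the vertex ordering v_0 < v_1 < v_2 < v_3 < v_4 < v_5 < v_6 < v_7. The simplices of K, each written with vertices in increasing order, are:

  0-simplices (8): [v_0], [v_1], [v_2], [v_3], [v_4], [v_5], [v_6], [v_7]
  1-simplices (24): (24 of them)
  2-simplices (16): (16 of them)

so the chain groups are C_0 ≅ Z^8, C_1 ≅ Z^24, C_2 ≅ Z^16.

The boundary map ∂_1: C_1 → C_0 sends each edge [p,q] (with p < q) to q − p.
The 8×24 boundary matrix has rank 7 and Smith normal form diag(1,1,1,1,1,1,1).

The boundary map ∂_2: C_2 → C_1 maps a triangle to the signed sum of its edges. For instance
  ∂[v_5,v_6,v_7] = [v_6,v_7] − [v_5,v_7] + [v_5,v_6],
  ∂[v_0,v_5,v_7] = [v_5,v_7] − [v_0,v_7] + [v_0,v_5].
The 24×16 boundary matrix has rank 15 and Smith normal form diag(1,1,1,1,1,1,1,1,1,1,1,1,1,1,1).

From H_k ≅ ker(∂_k) / im(∂_{k+1}) we obtain:

  H_0: rank C_0 − rank ∂_1 = 8 − 7 = 1, and the invariant factors of ∂_1 are all 1, so H_0 = Z.
  H_1: rank ker ∂_1 − rank ∂_2 = (24 − 7) − 15 = 2, and the invariant factors of ∂_2 are all 1, so H_1 = Z^2.
  H_2: rank ker ∂_2 − rank ∂_3 = (16 − 15) − 0 = 1, and there is no ∂_3, so H_2 = Z.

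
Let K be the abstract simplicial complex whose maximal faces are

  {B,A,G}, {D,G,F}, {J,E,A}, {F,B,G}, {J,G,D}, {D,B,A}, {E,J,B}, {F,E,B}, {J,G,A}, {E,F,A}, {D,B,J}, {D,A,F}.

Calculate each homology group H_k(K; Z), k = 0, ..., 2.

H_0 ≅ Z,  H_1 ≅ Z/2,  H_2 = 0.

We work with the vertex ordering A < B < D < E < F < G < J. The simplices of K, each written with vertices in increasing order, are:

  0-simplices (7): A, B, D, E, F, G, J
  1-simplices (18): AB, AD, AE, AF, AG, AJ, BD, BE, BF, BG, BJ, DF, DG, DJ, EF, EJ, FG, GJ
  2-simplices (12): ABD, ABG, ADF, AEF, AEJ, AGJ, BDJ, BEF, BEJ, BFG, DFG, DGJ

giving chain groups C_0 ≅ Z^7, C_1 ≅ Z^18, C_2 ≅ Z^12.

Boundary ∂_1: C_1 → C_0 sends each edge [p,q] (with p < q) to q − p. For instance
  ∂FG = G − F.
The 7×18 boundary matrix has rank 6 and Smith normal form diag(1,1,1,1,1,1).

∂_2: C_2 → C_1 sends each 2-simplex [p,q,r] to [q,r] − [p,r] + [p,q]. For instance
  ∂AEF = EF − AF + AE,
  ∂BEJ = EJ − BJ + BE.
The resulting 18×12 matrix has rank 12, and its Smith normal form has invariant factors (1,1,1,1,1,1,1,1,1,1,1,2).

Now H_k = ker ∂_k / im ∂_{k+1}, so:

  H_0: rank C_0 − rank ∂_1 = 7 − 6 = 1, and the invariant factors of ∂_1 are all 1, so H_0 ≅ Z.
  H_1: rank ker ∂_1 − rank ∂_2 = (18 − 6) − 12 = 0, and ∂_2 has invariant factor 2 > 1, so H_1 ≅ Z/2.
  H_2: rank ker ∂_2 − rank ∂_3 = (12 − 12) − 0 = 0, and there is no ∂_3, so H_2 ≅ 0.

As a check, the Euler characteristic is 7 − 18 + 12 = 1, which agrees with 1 − 0 + 0 = 1.
(K is a triangulation of the real projective plane RP^2.)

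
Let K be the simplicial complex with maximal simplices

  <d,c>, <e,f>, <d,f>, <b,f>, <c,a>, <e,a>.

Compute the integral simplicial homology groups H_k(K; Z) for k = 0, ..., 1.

H_0 = Z,  H_1 = Z.

Take the total order a < b < c < d < e < f on the vertex set. Then K (dimension 1) consists of the simplices:

  0-simplices (6): a, b, c, d, e, f
  1-simplices (6): ac, ae, bf, cd, df, ef

giving chain groups C_0 ≅ Z^6, C_1 ≅ Z^6.

Boundary ∂_1: C_1 → C_0 maps an edge to its endpoints' difference, ∂[p,q] = q − p. For instance
  ∂df = f − d.
The resulting 6×6 matrix has rank 5, and its Smith normal form has invariant factors (1,1,1,1,1).

Computing H_k = (kernel of ∂_k) / (image of ∂_{k+1}):

  H_0: rank C_0 − rank ∂_1 = 6 − 5 = 1, and the invariant factors of ∂_1 are all 1, so H_0 = Z.
  H_1: rank ker ∂_1 − rank ∂_2 = (6 − 5) − 0 = 1, and there is no ∂_2, so H_1 = Z.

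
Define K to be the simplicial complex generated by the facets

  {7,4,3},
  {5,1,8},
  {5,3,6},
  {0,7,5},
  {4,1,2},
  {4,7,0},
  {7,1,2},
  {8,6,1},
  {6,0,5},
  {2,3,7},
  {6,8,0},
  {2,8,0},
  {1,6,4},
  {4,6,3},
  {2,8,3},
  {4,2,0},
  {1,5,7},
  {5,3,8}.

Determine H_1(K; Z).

H_1 ≅ Z ⊕ Z/2.

Fix the vertex order 0 < 1 < 2 < 3 < 4 < 5 < 6 < 7 < 8 and write every simplex with vertices in increasing order. Then dim K = 2 and the simplices of K are:

  0-simplices (9): [0], [1], [2], [3], [4], [5], [6], [7], [8]
  1-simplices (27): (27 of them)
  2-simplices (18): [0,2,4], [0,2,8], [0,4,7], [0,5,6], [0,5,7], [0,6,8], [1,2,4], [1,2,7], [1,4,6], [1,5,7], [1,5,8], [1,6,8], [2,3,7], [2,3,8], [3,4,6], [3,4,7], [3,5,6], [3,5,8]

so the chain groups are C_0 ≅ Z^9, C_1 ≅ Z^27, C_2 ≅ Z^18.

Boundary ∂_1: C_1 → C_0 maps an edge to its endpoints' difference, ∂[p,q] = q − p.
This gives a 9×27 integer matrix of rank 8; reducing to Smith normal form yields diagonal entries (1,1,1,1,1,1,1,1).

Boundary ∂_2: C_2 → C_1 sends each 2-simplex [p,q,r] to [q,r] − [p,r] + [p,q]. For instance
  ∂[1,5,8] = [5,8] − [1,8] + [1,5],
  ∂[0,5,7] = [5,7] − [0,7] + [0,5].
This gives a 27×18 integer matrix of rank 18; reducing to Smith normal form yields diagonal entries (1,1,1,1,1,1,1,1,1,1,1,1,1,1,1,1,1,2).

Reading off H_k = ker ∂_k / im ∂_{k+1}:

  H_1: rank ker ∂_1 − rank ∂_2 = (27 − 8) − 18 = 1, and ∂_2 has invariant factor 2 > 1, so H_1 ≅ Z ⊕ Z/2.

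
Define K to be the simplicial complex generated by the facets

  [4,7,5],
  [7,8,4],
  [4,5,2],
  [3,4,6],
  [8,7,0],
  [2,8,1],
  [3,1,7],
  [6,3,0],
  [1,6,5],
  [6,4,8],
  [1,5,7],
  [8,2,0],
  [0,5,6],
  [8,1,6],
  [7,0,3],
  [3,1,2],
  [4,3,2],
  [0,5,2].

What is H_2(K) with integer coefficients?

H_2 = Z.

We work with the vertex ordering 0 < 1 < 2 < 3 < 4 < 5 < 6 < 7 < 8. The simplices of K, each written with vertices in increasing order, are:

  0-simplices (9): [0], [1], [2], [3], [4], [5], [6], [7], [8]
  1-simplices (27): (27 of them)
  2-simplices (18): [0,2,5], [0,2,8], [0,3,6], [0,3,7], [0,5,6], [0,7,8], [1,2,3], [1,2,8], [1,3,7], [1,5,6], [1,5,7], [1,6,8], [2,3,4], [2,4,5], [3,4,6], [4,5,7], [4,6,8], [4,7,8]

giving chain groups C_0 ≅ Z^9, C_1 ≅ Z^27, C_2 ≅ Z^18.

∂_1: C_1 → C_0 is given by ∂[p,q] = [q] − [p]. For instance
  ∂[0,3] = [3] − [0].
This gives a 9×27 integer matrix of rank 8; reducing to Smith normal form yields diagonal entries (1,1,1,1,1,1,1,1).

Boundary ∂_2: C_2 → C_1 acts by ∂[p,q,r] = [q,r] − [p,r] + [p,q]. For instance
  ∂[4,6,8] = [6,8] − [4,8] + [4,6],
  ∂[1,5,6] = [5,6] − [1,6] + [1,5].
The 27×18 boundary matrix has rank 17 and Smith normal form diag(1,1,1,1,1,1,1,1,1,1,1,1,1,1,1,1,1).

Now H_k = ker ∂_k / im ∂_{k+1}, so:

  H_2: rank ker ∂_2 − rank ∂_3 = (18 − 17) − 0 = 1, and there is no ∂_3, so H_2 ≅ Z.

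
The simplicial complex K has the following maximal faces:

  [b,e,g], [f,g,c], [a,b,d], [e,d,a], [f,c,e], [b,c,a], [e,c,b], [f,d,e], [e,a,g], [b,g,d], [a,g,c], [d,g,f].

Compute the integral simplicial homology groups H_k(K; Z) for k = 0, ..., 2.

Order the vertices as a < b < c < d < e < f < g. Listing each simplex with vertices in this order, K has dimension 2 with simplices:

  0-simplices (7): a, b, c, d, e, f, g
  1-simplices (18): ab, ac, ad, ae, ag, bc, bd, be, bg, ce, cf, cg, de, df, dg, ef, eg, fg
  2-simplices (12): abc, abd, acg, ade, aeg, bce, bdg, beg, cef, cfg, def, dfg

Hence C_0 ≅ Z^7, C_1 ≅ Z^18, C_2 ≅ Z^12.

∂_1: C_1 → C_0 maps an edge to its endpoints' difference, ∂[p,q] = q − p.
The resulting 7×18 matrix has rank 6, and its Smith normal form has invariant factors (1,1,1,1,1,1).

Boundary ∂_2: C_2 → C_1 sends each 2-simplex [p,q,r] to [q,r] − [p,r] + [p,q]. For instance
  ∂bce = ce − be + bc,
  ∂cef = ef − cf + ce.
The 18×12 boundary matrix has rank 12 and Smith normal form diag(1,1,1,1,1,1,1,1,1,1,1,2).

Computing H_k = (kernel of ∂_k) / (image of ∂_{k+1}):

  H_0: rank C_0 − rank ∂_1 = 7 − 6 = 1, and the invariant factors of ∂_1 are all 1, so H_0 = Z.
  H_1: rank ker ∂_1 − rank ∂_2 = (18 − 6) − 12 = 0, and ∂_2 has invariant factor 2 > 1, so H_1 = Z/2.
  H_2: rank ker ∂_2 − rank ∂_3 = (12 − 12) − 0 = 0, and there is no ∂_3, so H_2 = 0.

As a check, the Euler characteristic is 7 − 18 + 12 = 1, which agrees with 1 − 0 + 0 = 1.

H_0 = Z,  H_1 = Z/2,  H_2 = 0.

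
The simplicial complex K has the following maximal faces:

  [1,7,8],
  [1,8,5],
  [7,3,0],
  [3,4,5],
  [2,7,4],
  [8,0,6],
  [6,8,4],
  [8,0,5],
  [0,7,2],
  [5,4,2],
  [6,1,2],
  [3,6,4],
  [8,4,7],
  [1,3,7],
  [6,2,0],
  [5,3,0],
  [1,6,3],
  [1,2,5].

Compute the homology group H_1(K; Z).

Fix the vertex order 0 < 1 < 2 < 3 < 4 < 5 < 6 < 7 < 8 and write every simplex with vertices in increasing order. Then dim K = 2 and the simplices of K are:

  0-simplices (9): [0], [1], [2], [3], [4], [5], [6], [7], [8]
  1-simplices (27): (27 of them)
  2-simplices (18): [0,2,6], [0,2,7], [0,3,5], [0,3,7], [0,5,8], [0,6,8], [1,2,5], [1,2,6], [1,3,6], [1,3,7], [1,5,8], [1,7,8], [2,4,5], [2,4,7], [3,4,5], [3,4,6], [4,6,8], [4,7,8]

giving chain groups C_0 ≅ Z^9, C_1 ≅ Z^27, C_2 ≅ Z^18.

∂_1: C_1 → C_0 maps an edge to its endpoints' difference, ∂[p,q] = q − p. For instance
  ∂[3,4] = [4] − [3].
The 9×27 boundary matrix has rank 8 and Smith normal form diag(1,1,1,1,1,1,1,1).

∂_2: C_2 → C_1 maps a triangle to the signed sum of its edges. For instance
  ∂[0,2,6] = [2,6] − [0,6] + [0,2],
  ∂[4,6,8] = [6,8] − [4,8] + [4,6].
This gives a 27×18 integer matrix of rank 17; reducing to Smith normal form yields diagonal entries (1,1,1,1,1,1,1,1,1,1,1,1,1,1,1,1,1).

From H_k ≅ ker(∂_k) / im(∂_{k+1}) we obtain:

  H_1: rank ker ∂_1 − rank ∂_2 = (27 − 8) − 17 = 2, and the invariant factors of ∂_2 are all 1, so H_1 = Z^2.

H_1 = Z^2.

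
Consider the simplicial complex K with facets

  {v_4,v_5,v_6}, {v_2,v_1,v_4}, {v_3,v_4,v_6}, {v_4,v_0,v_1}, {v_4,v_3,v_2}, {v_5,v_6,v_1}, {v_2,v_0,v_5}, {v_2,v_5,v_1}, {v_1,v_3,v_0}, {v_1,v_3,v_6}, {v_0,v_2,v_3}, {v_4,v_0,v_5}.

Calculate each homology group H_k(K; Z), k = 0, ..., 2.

K has 7 vertices, 18 edges, 12 triangles.
rank ∂_0 = 0, rank ∂_1 = 6 ⇒ b_0 = 7 − 0 − 6 = 1; all invariant factors of ∂_1 are 1 so no torsion. So H_0 ≅ Z.
rank ∂_1 = 6, rank ∂_2 = 12 ⇒ b_1 = 18 − 6 − 12 = 0; ∂_2 has invariant factor(s) [2] giving torsion. So H_1 ≅ Z/2.
rank ∂_2 = 12, rank ∂_3 = 0 ⇒ b_2 = 12 − 12 − 0 = 0. So H_2 ≅ 0.

H_0 = Z,  H_1 = Z/2,  H_2 = 0.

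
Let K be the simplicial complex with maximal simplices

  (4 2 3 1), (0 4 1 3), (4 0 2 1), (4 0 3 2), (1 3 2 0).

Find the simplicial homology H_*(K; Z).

H_0 = Z,  H_1 = 0,  H_2 = 0,  H_3 = Z.

We work with the vertex ordering 0 < 1 < 2 < 3 < 4. The simplices of K, each written with vertices in increasing order, are:

  0-simplices (5): [0], [1], [2], [3], [4]
  1-simplices (10): [0,1], [0,2], [0,3], [0,4], [1,2], [1,3], [1,4], [2,3], [2,4], [3,4]
  2-simplices (10): [0,1,2], [0,1,3], [0,1,4], [0,2,3], [0,2,4], [0,3,4], [1,2,3], [1,2,4], [1,3,4], [2,3,4]
  3-simplices (5): [0,1,2,3], [0,1,2,4], [0,1,3,4], [0,2,3,4], [1,2,3,4]

Hence C_0 ≅ Z^5, C_1 ≅ Z^10, C_2 ≅ Z^10, C_3 ≅ Z^5.

Boundary ∂_1: C_1 → C_0 is given by ∂[p,q] = [q] − [p]. For instance
  ∂[2,3] = [3] − [2].
As a 5×10 matrix over Z this has rank 4, with invariant factors (1,1,1,1).

∂_2: C_2 → C_1 maps a triangle to the signed sum of its edges. For instance
  ∂[0,2,4] = [2,4] − [0,4] + [0,2],
  ∂[1,2,3] = [2,3] − [1,3] + [1,2].
This gives a 10×10 integer matrix of rank 6; reducing to Smith normal form yields diagonal entries (1,1,1,1,1,1).

The boundary map ∂_3: C_3 → C_2 sends each 3-simplex σ to the alternating sum Σ_i (−1)^i (σ with its i-th vertex removed). For instance
  ∂[0,1,2,3] = [1,2,3] − [0,2,3] + [0,1,3] − [0,1,2],
  ∂[0,1,3,4] = [1,3,4] − [0,3,4] + [0,1,4] − [0,1,3].
The 10×5 boundary matrix has rank 4 and Smith normal form diag(1,1,1,1).

Reading off H_k = ker ∂_k / im ∂_{k+1}:

  H_0: rank C_0 − rank ∂_1 = 5 − 4 = 1, and the invariant factors of ∂_1 are all 1, so H_0 ≅ Z.
  H_1: rank ker ∂_1 − rank ∂_2 = (10 − 4) − 6 = 0, and the invariant factors of ∂_2 are all 1, so H_1 ≅ 0.
  H_2: rank ker ∂_2 − rank ∂_3 = (10 − 6) − 4 = 0, and the invariant factors of ∂_3 are all 1, so H_2 ≅ 0.
  H_3: rank ker ∂_3 − rank ∂_4 = (5 − 4) − 0 = 1, and there is no ∂_4, so H_3 ≅ Z.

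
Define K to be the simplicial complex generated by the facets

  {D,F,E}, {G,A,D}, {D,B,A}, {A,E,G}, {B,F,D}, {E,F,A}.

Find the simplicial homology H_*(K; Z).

H_0 ≅ Z,  H_1 ≅ Z,  H_2 = 0.

K has 6 vertices, 12 edges, 6 triangles.
rank ∂_0 = 0, rank ∂_1 = 5 ⇒ b_0 = 6 − 0 − 5 = 1; all invariant factors of ∂_1 are 1 so no torsion. So H_0 ≅ Z.
rank ∂_1 = 5, rank ∂_2 = 6 ⇒ b_1 = 12 − 5 − 6 = 1; all invariant factors of ∂_2 are 1 so no torsion. So H_1 ≅ Z.
rank ∂_2 = 6, rank ∂_3 = 0 ⇒ b_2 = 6 − 6 − 0 = 0. So H_2 ≅ 0.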